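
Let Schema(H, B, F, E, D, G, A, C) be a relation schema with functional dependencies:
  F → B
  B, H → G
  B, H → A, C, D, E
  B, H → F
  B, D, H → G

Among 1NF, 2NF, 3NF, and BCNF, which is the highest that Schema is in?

3NF

Candidate keys: {B, H}, {F, H}. Prime attributes: {B, F, H}.
F → B breaks BCNF: {F}⁺ = {B, F}, so {F} is not a superkey.
Since {B} ⊆ prime attributes and every other non-superkey FD also has a prime right side, the schema is in 3NF.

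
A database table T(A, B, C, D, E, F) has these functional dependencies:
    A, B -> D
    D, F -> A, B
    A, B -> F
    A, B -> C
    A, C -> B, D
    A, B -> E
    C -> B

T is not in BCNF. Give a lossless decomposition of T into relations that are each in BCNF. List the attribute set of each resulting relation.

Candidate keys of the original relation: {A, B}, {A, C}, {D, F}.
In {A, B, C, D, E, F}, {C} is not a superkey ({C}⁺ restricted to this set is {B, C}), so split on C -> B into {B, C} and {A, C, D, E, F}.
{B, C}: every determinant is a superkey — BCNF.
{A, C, D, E, F}: every determinant is a superkey — BCNF.

{A, C, D, E, F}; {B, C}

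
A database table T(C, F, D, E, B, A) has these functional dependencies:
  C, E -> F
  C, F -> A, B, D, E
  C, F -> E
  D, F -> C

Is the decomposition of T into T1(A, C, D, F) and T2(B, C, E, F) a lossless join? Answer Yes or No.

Yes

T1 ∩ T2 = {C, F}; its closure under F is {A, B, C, D, E, F}.
Since T1 ⊆ {A, B, C, D, E, F}, the intersection is a superkey of T1; the decomposition is lossless.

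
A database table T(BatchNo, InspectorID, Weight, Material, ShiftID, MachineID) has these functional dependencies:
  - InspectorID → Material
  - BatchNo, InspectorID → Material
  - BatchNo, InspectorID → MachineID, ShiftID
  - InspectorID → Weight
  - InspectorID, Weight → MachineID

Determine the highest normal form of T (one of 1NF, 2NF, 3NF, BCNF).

1NF

Candidate key: {BatchNo, InspectorID}. Prime attributes: {BatchNo, InspectorID}.
InspectorID → Material breaks BCNF: {InspectorID}⁺ = {InspectorID, MachineID, Material, Weight}, so {InspectorID} is not a superkey.
InspectorID → Material determines the non-prime attribute {Material} from a non-superkey — 3NF is violated.
The proper key subset {InspectorID} of {BatchNo, InspectorID} determines non-prime {MachineID, Material, Weight}, so the relation is not even in 2NF.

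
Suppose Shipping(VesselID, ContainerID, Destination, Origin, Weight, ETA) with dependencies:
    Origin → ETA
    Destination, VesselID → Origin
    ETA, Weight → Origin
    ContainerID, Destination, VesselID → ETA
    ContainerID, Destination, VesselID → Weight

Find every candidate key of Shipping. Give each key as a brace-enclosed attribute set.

Attributes never on any right-hand side: {ContainerID, Destination, VesselID} — every candidate key must contain all of them.
{ContainerID, Destination, VesselID} is a candidate key since {ContainerID, Destination, VesselID}⁺ = {ContainerID, Destination, ETA, Origin, VesselID, Weight} covers every attribute.
No other minimal set has full closure, so this is the only candidate key.

{ContainerID, Destination, VesselID}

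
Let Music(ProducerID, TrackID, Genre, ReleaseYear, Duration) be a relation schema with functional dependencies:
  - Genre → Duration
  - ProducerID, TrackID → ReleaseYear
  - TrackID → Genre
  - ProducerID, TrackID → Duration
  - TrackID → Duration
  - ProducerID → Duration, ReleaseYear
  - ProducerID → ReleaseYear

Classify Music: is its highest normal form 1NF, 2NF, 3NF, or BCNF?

Candidate key: {ProducerID, TrackID}. Prime attributes: {ProducerID, TrackID}.
For Genre → Duration we have {Genre}⁺ = {Duration, Genre}; {Genre} is not a superkey, so BCNF fails.
Genre → Duration determines the non-prime attribute {Duration} from a non-superkey — 3NF is violated.
Since {ProducerID} ⊂ {ProducerID, TrackID} and {ProducerID}⁺ ⊇ {Duration, ReleaseYear} with {Duration, ReleaseYear} non-prime, there is a partial dependency; 2NF fails.

1NF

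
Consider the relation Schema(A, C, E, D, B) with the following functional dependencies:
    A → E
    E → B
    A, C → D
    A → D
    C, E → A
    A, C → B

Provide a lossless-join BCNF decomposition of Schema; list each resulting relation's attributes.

Candidate keys of the original relation: {A, C}, {C, E}.
Within {A, B, C, D, E}: {A}⁺ ∩ {A, B, C, D, E} = {A, B, D, E}, not the whole set, so A → B, D, E violates BCNF; decompose into {A, B, D, E} and {A, C}.
Within {A, B, D, E}: {E}⁺ ∩ {A, B, D, E} = {B, E}, not the whole set, so E → B violates BCNF; decompose into {B, E} and {A, D, E}.
{B, E} is in BCNF.
{A, D, E} is in BCNF.
{A, C} is in BCNF.

{A, C}; {A, D, E}; {B, E}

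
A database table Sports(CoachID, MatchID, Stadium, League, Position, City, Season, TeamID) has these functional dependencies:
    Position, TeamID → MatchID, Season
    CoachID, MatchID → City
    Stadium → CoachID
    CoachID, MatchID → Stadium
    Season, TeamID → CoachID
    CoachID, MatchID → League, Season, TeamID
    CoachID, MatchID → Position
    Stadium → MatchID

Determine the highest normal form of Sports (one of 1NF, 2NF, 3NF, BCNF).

3NF

Candidate keys: {CoachID, MatchID}, {MatchID, Season, TeamID}, {Position, TeamID}, {Stadium}. Prime attributes: {CoachID, MatchID, Position, Season, Stadium, TeamID}.
For Season, TeamID → CoachID we have {Season, TeamID}⁺ = {CoachID, Season, TeamID}; {Season, TeamID} is not a superkey, so BCNF fails.
Its right-hand attributes {CoachID} are all prime, as are those of every other non-superkey FD — the relation is in 3NF.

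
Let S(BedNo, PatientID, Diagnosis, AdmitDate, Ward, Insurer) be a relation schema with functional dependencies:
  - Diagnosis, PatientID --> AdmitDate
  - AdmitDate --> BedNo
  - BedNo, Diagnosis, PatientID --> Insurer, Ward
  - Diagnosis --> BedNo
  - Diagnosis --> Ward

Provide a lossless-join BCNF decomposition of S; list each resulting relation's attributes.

{AdmitDate, BedNo}; {AdmitDate, Diagnosis, Insurer, PatientID}; {Diagnosis, Ward}

Candidate key of the original relation: {Diagnosis, PatientID}.
In {AdmitDate, BedNo, Diagnosis, Insurer, PatientID, Ward}, {AdmitDate} is not a superkey ({AdmitDate}⁺ restricted to this set is {AdmitDate, BedNo}), so split on AdmitDate --> BedNo into {AdmitDate, BedNo} and {AdmitDate, Diagnosis, Insurer, PatientID, Ward}.
{AdmitDate, BedNo}: every determinant is a superkey — BCNF.
In {AdmitDate, Diagnosis, Insurer, PatientID, Ward}, {Diagnosis} is not a superkey ({Diagnosis}⁺ restricted to this set is {Diagnosis, Ward}), so split on Diagnosis --> Ward into {Diagnosis, Ward} and {AdmitDate, Diagnosis, Insurer, PatientID}.
{Diagnosis, Ward}: every determinant is a superkey — BCNF.
{AdmitDate, Diagnosis, Insurer, PatientID}: every determinant is a superkey — BCNF.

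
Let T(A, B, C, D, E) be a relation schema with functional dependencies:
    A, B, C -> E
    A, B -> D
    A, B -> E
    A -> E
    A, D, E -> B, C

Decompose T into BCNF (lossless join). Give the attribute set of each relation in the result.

Candidate keys of the original relation: {A, B}, {A, D}.
{A, B, C, D, E}: {A} determines {A, E} here but is not a superkey — split on A -> E, giving {A, E} and {A, B, C, D}.
{A, E} is in BCNF.
{A, B, C, D} is in BCNF.

{A, B, C, D}; {A, E}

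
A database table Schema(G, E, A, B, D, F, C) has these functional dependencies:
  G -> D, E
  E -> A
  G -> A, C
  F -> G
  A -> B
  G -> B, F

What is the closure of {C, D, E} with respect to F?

Start with {C, D, E}.
E -> A applies; add {A} → now {A, C, D, E}.
A -> B applies; add {B} → now {A, B, C, D, E}.
No further FD applies.

{A, B, C, D, E}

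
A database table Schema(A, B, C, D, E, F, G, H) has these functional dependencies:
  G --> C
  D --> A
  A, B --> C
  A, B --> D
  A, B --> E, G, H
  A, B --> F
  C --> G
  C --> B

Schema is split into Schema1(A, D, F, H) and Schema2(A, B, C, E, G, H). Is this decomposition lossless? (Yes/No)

No

Schema1 ∩ Schema2 = {A, H}; its closure under F is {A, H}.
The closure covers neither Schema1 nor Schema2 entirely; the join is not lossless.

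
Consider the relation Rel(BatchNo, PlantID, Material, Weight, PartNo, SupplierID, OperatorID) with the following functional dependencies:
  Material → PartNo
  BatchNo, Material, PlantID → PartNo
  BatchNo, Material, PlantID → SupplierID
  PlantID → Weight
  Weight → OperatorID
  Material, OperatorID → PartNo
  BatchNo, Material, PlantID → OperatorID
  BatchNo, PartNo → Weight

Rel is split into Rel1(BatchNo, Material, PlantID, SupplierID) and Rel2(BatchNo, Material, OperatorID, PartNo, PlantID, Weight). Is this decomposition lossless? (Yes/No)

Yes

Rel1 ∩ Rel2 = {BatchNo, Material, PlantID}; its closure under F is {BatchNo, Material, OperatorID, PartNo, PlantID, SupplierID, Weight}.
Rel1 is contained in that closure, so Rel1 ∩ Rel2 → Rel1 holds and the join is lossless.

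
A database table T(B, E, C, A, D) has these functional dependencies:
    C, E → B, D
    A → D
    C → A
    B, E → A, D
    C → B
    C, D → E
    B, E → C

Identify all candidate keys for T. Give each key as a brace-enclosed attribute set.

{B, E}, {C}

{C} is a candidate key since {C}⁺ = {A, B, C, D, E} covers every attribute.
{B, E} is a candidate key since {B, E}⁺ = {A, B, C, D, E} covers every attribute.
These are minimal and exhaustive — every other superkey contains one of them.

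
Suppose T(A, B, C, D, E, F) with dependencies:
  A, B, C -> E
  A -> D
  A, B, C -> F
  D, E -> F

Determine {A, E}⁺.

{A, D, E, F}

Start with {A, E}.
A -> D applies; add {D} → now {A, D, E}.
D, E -> F applies; add {F} → now {A, D, E, F}.
No further FD applies.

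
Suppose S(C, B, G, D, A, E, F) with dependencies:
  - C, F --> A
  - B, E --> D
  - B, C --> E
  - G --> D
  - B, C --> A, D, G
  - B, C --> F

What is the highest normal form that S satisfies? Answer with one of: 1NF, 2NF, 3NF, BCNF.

Candidate key: {B, C}. Prime attributes: {B, C}.
For C, F --> A we have {C, F}⁺ = {A, C, F}; {C, F} is not a superkey, so BCNF fails.
Because {A} is non-prime and the left side of C, F --> A is not a superkey, the relation is not in 3NF.
Checking every proper subset of each key, none determines a non-prime attribute — 2NF is satisfied.

2NF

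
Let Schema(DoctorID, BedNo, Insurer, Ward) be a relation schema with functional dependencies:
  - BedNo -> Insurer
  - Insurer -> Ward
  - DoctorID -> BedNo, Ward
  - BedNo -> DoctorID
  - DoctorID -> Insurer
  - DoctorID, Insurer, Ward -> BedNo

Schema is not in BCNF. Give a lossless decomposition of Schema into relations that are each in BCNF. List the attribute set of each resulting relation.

{BedNo, DoctorID, Insurer}; {Insurer, Ward}

Candidate keys of the original relation: {BedNo}, {DoctorID}.
In {BedNo, DoctorID, Insurer, Ward}, {Insurer} is not a superkey ({Insurer}⁺ restricted to this set is {Insurer, Ward}), so split on Insurer -> Ward into {Insurer, Ward} and {BedNo, DoctorID, Insurer}.
{Insurer, Ward} has no BCNF violation.
{BedNo, DoctorID, Insurer} has no BCNF violation.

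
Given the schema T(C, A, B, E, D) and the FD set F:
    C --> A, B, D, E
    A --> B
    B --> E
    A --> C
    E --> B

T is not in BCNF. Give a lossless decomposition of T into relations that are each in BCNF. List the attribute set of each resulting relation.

{A, B, C, D}; {B, E}

Candidate keys of the original relation: {A}, {C}.
Within {A, B, C, D, E}: {B}⁺ ∩ {A, B, C, D, E} = {B, E}, not the whole set, so B --> E violates BCNF; decompose into {B, E} and {A, B, C, D}.
{B, E} is in BCNF.
{A, B, C, D} is in BCNF.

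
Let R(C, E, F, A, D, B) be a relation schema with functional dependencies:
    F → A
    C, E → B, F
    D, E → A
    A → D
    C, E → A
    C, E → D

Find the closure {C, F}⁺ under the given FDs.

Start with {C, F}.
F → A applies; add {A} → now {A, C, F}.
A → D applies; add {D} → now {A, C, D, F}.
No further FD applies.

{A, C, D, F}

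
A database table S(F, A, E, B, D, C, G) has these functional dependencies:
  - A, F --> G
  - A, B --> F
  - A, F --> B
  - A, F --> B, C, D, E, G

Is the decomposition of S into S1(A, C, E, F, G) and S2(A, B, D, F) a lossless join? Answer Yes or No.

Yes

S1 ∩ S2 = {A, F}; its closure under F is {A, B, C, D, E, F, G}.
This includes all of S1, so the common attributes are a superkey of S1 — the join is lossless.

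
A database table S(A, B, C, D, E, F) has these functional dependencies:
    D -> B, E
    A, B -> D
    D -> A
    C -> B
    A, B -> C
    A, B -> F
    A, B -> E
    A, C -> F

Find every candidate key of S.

{A, B}, {A, C}, {D}

Closure of {D} is {A, B, C, D, E, F}, the whole schema; {D} is a candidate key.
Closure of {A, B} is {A, B, C, D, E, F}, the whole schema; {A, B} is a candidate key.
Closure of {A, C} is {A, B, C, D, E, F}, the whole schema; {A, C} is a candidate key.
These are minimal and exhaustive — every other superkey contains one of them.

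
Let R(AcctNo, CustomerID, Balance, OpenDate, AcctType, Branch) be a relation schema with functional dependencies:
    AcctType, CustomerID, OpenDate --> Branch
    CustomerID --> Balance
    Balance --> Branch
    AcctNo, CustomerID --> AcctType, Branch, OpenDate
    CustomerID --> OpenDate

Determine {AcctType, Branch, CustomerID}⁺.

{AcctType, Balance, Branch, CustomerID, OpenDate}

Start with {AcctType, Branch, CustomerID}.
CustomerID --> Balance applies; add {Balance} → now {AcctType, Balance, Branch, CustomerID}.
CustomerID --> OpenDate applies; add {OpenDate} → now {AcctType, Balance, Branch, CustomerID, OpenDate}.
No further FD applies.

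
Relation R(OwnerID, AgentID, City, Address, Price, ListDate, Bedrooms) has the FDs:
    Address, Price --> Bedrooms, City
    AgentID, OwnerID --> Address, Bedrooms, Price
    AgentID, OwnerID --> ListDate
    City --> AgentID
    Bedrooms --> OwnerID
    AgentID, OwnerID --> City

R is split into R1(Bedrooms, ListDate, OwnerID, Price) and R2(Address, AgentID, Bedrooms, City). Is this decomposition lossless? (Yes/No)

Common attributes: {Bedrooms}; their closure is {Bedrooms, OwnerID}.
The closure covers neither R1 nor R2 entirely; the join is not lossless.

No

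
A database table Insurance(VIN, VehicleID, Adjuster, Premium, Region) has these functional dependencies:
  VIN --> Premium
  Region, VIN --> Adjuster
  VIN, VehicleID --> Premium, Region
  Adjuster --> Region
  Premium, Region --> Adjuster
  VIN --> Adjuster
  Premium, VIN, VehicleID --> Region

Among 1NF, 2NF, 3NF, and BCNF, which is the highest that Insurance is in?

Candidate key: {VIN, VehicleID}. Prime attributes: {VIN, VehicleID}.
VIN --> Premium breaks BCNF: {VIN}⁺ = {Adjuster, Premium, Region, VIN}, so {VIN} is not a superkey.
VIN --> Premium determines the non-prime attribute {Premium} from a non-superkey — 3NF is violated.
The proper key subset {VIN} of {VIN, VehicleID} determines non-prime {Adjuster, Premium, Region}, so the relation is not even in 2NF.

1NF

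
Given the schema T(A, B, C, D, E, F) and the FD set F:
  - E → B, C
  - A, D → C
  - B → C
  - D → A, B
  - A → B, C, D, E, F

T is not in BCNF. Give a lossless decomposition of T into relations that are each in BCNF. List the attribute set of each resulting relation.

{A, D, E, F}; {B, C}; {B, E}

Candidate keys of the original relation: {A}, {D}.
Within {A, B, C, D, E, F}: {E}⁺ ∩ {A, B, C, D, E, F} = {B, C, E}, not the whole set, so E → B, C violates BCNF; decompose into {B, C, E} and {A, D, E, F}.
Within {B, C, E}: {B}⁺ ∩ {B, C, E} = {B, C}, not the whole set, so B → C violates BCNF; decompose into {B, C} and {B, E}.
{B, C}: every determinant is a superkey — BCNF.
{B, E}: every determinant is a superkey — BCNF.
{A, D, E, F}: every determinant is a superkey — BCNF.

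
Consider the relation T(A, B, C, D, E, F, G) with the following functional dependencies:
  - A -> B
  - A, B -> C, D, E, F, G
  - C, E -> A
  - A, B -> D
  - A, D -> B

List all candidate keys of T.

{A}⁺ = {A, B, C, D, E, F, G}, which is every attribute, so {A} is a candidate key.
{C, E}⁺ = {A, B, C, D, E, F, G}, which is every attribute, so {C, E} is a candidate key.
These are minimal and exhaustive — every other superkey contains one of them.

{A}, {C, E}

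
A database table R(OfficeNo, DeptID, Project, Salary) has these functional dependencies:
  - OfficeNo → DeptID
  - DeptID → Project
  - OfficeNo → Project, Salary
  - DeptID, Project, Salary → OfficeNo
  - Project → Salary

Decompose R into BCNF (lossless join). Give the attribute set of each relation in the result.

{DeptID, OfficeNo, Project}; {Project, Salary}

Candidate keys of the original relation: {DeptID}, {OfficeNo}.
In {DeptID, OfficeNo, Project, Salary}, {Project} is not a superkey ({Project}⁺ restricted to this set is {Project, Salary}), so split on Project → Salary into {Project, Salary} and {DeptID, OfficeNo, Project}.
{Project, Salary} has no BCNF violation.
{DeptID, OfficeNo, Project} has no BCNF violation.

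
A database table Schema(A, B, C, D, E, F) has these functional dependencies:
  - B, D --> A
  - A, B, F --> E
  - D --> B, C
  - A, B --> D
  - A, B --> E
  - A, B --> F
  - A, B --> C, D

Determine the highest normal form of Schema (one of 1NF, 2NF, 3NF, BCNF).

BCNF

Candidate keys: {A, B}, {D}. Prime attributes: {A, B, D}.
The left-hand side of every FD is a superkey, so BCNF is satisfied.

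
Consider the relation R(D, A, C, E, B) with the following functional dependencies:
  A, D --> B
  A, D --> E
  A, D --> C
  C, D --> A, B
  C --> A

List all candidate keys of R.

No FD produces {D}, so it must be in every candidate key.
{A, D}⁺ = {A, B, C, D, E} — all of the relation — so {A, D} is a candidate key.
{C, D}⁺ = {A, B, C, D, E} — all of the relation — so {C, D} is a candidate key.
No proper subset of any of these is a key, and no other minimal superkey exists.

{A, D}, {C, D}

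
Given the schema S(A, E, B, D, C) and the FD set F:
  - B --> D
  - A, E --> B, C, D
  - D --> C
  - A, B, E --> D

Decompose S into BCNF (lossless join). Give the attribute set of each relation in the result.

Candidate key of the original relation: {A, E}.
Within {A, B, C, D, E}: {B}⁺ ∩ {A, B, C, D, E} = {B, C, D}, not the whole set, so B --> C, D violates BCNF; decompose into {B, C, D} and {A, B, E}.
Within {B, C, D}: {D}⁺ ∩ {B, C, D} = {C, D}, not the whole set, so D --> C violates BCNF; decompose into {C, D} and {B, D}.
{C, D}: every determinant is a superkey — BCNF.
{B, D}: every determinant is a superkey — BCNF.
{A, B, E}: every determinant is a superkey — BCNF.

{A, B, E}; {B, D}; {C, D}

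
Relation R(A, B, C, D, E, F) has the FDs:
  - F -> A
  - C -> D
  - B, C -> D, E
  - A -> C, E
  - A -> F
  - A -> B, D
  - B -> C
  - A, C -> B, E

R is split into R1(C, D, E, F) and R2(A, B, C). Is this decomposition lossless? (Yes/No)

R1 ∩ R2 = {C}; its closure under F is {C, D}.
Neither R1 nor R2 is contained in that closure, so the decomposition is lossy.

No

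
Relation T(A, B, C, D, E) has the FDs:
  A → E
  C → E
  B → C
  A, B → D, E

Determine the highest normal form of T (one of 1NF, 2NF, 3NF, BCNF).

Candidate key: {A, B}. Prime attributes: {A, B}.
For A → E we have {A}⁺ = {A, E}; {A} is not a superkey, so BCNF fails.
A → E has non-prime {E} on the right and a non-superkey on the left, so 3NF fails.
Since {A} ⊂ {A, B} and {A}⁺ ⊇ {E} with {E} non-prime, there is a partial dependency; 2NF fails.

1NF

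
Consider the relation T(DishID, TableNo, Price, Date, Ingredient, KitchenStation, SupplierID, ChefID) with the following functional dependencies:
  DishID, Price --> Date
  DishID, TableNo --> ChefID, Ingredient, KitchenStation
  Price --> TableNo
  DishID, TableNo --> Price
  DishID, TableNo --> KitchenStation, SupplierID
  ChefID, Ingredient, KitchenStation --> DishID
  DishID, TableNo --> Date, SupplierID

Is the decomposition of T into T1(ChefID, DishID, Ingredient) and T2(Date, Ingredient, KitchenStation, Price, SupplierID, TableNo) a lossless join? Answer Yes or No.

No

Common attributes: {Ingredient}; their closure is {Ingredient}.
The closure covers neither T1 nor T2 entirely; the join is not lossless.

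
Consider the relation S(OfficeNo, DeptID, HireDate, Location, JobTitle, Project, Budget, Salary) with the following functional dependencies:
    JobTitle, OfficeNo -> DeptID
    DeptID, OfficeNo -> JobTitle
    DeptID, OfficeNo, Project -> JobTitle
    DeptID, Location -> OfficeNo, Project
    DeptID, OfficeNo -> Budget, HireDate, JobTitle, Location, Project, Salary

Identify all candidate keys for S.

{DeptID, Location}, {DeptID, OfficeNo}, {JobTitle, OfficeNo}

{DeptID, Location}⁺ = {Budget, DeptID, HireDate, JobTitle, Location, OfficeNo, Project, Salary} — all of the relation — so {DeptID, Location} is a candidate key.
{DeptID, OfficeNo}⁺ = {Budget, DeptID, HireDate, JobTitle, Location, OfficeNo, Project, Salary} — all of the relation — so {DeptID, OfficeNo} is a candidate key.
{JobTitle, OfficeNo}⁺ = {Budget, DeptID, HireDate, JobTitle, Location, OfficeNo, Project, Salary} — all of the relation — so {JobTitle, OfficeNo} is a candidate key.
No proper subset of any of these is a key, and no other minimal superkey exists.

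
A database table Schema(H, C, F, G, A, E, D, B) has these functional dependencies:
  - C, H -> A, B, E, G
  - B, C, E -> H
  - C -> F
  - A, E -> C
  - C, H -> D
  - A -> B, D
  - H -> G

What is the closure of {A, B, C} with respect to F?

Start with {A, B, C}.
C -> F applies; add {F} → now {A, B, C, F}.
A -> B, D applies; add {D} → now {A, B, C, D, F}.
No further FD applies.

{A, B, C, D, F}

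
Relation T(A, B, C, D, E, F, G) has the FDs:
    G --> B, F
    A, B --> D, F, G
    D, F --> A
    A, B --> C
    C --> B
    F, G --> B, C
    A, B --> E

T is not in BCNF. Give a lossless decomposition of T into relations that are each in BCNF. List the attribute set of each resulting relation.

{A, D, E, G}; {B, C}; {C, F, G}

Candidate keys of the original relation: {A, B}, {A, C}, {A, G}, {B, D, F}, {C, D, F}, {D, G}.
In {A, B, C, D, E, F, G}, {G} is not a superkey ({G}⁺ restricted to this set is {B, C, F, G}), so split on G --> B, C, F into {B, C, F, G} and {A, D, E, G}.
In {B, C, F, G}, {C} is not a superkey ({C}⁺ restricted to this set is {B, C}), so split on C --> B into {B, C} and {C, F, G}.
{B, C} is in BCNF.
{C, F, G} is in BCNF.
{A, D, E, G} is in BCNF.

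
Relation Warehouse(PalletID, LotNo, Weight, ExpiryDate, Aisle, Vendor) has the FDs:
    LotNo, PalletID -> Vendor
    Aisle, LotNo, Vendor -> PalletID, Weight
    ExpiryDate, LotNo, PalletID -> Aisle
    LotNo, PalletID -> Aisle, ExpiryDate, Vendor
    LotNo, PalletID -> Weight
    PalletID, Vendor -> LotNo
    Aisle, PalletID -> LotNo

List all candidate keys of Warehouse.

{Aisle, PalletID}⁺ = {Aisle, ExpiryDate, LotNo, PalletID, Vendor, Weight} — all of the relation — so {Aisle, PalletID} is a candidate key.
{LotNo, PalletID}⁺ = {Aisle, ExpiryDate, LotNo, PalletID, Vendor, Weight} — all of the relation — so {LotNo, PalletID} is a candidate key.
{PalletID, Vendor}⁺ = {Aisle, ExpiryDate, LotNo, PalletID, Vendor, Weight} — all of the relation — so {PalletID, Vendor} is a candidate key.
{Aisle, LotNo, Vendor}⁺ = {Aisle, ExpiryDate, LotNo, PalletID, Vendor, Weight} — all of the relation — so {Aisle, LotNo, Vendor} is a candidate key.
These are minimal and exhaustive — every other superkey contains one of them.

{Aisle, LotNo, Vendor}, {Aisle, PalletID}, {LotNo, PalletID}, {PalletID, Vendor}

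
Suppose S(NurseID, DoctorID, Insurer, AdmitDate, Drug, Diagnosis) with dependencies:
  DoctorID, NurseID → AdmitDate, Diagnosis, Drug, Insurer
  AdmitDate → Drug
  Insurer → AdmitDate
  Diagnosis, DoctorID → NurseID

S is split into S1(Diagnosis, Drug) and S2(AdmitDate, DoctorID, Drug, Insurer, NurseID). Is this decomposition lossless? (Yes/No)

No

S1 ∩ S2 = {Drug}; its closure under F is {Drug}.
Neither S1 nor S2 is contained in that closure, so the decomposition is lossy.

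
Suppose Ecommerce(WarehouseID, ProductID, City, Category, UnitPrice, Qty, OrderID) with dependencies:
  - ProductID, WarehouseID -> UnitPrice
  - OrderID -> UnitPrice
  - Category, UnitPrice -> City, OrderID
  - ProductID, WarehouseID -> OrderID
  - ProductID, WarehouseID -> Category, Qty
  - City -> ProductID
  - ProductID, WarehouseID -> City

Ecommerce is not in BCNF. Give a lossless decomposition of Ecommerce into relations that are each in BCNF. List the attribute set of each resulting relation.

Candidate keys of the original relation: {Category, OrderID, WarehouseID}, {Category, UnitPrice, WarehouseID}, {City, WarehouseID}, {ProductID, WarehouseID}.
In {Category, City, OrderID, ProductID, Qty, UnitPrice, WarehouseID}, {OrderID} is not a superkey ({OrderID}⁺ restricted to this set is {OrderID, UnitPrice}), so split on OrderID -> UnitPrice into {OrderID, UnitPrice} and {Category, City, OrderID, ProductID, Qty, WarehouseID}.
{OrderID, UnitPrice}: every determinant is a superkey — BCNF.
In {Category, City, OrderID, ProductID, Qty, WarehouseID}, {City} is not a superkey ({City}⁺ restricted to this set is {City, ProductID}), so split on City -> ProductID into {City, ProductID} and {Category, City, OrderID, Qty, WarehouseID}.
{City, ProductID}: every determinant is a superkey — BCNF.
In {Category, City, OrderID, Qty, WarehouseID}, {Category, OrderID} is not a superkey ({Category, OrderID}⁺ restricted to this set is {Category, City, OrderID}), so split on Category, OrderID -> City into {Category, City, OrderID} and {Category, OrderID, Qty, WarehouseID}.
{Category, City, OrderID}: every determinant is a superkey — BCNF.
{Category, OrderID, Qty, WarehouseID}: every determinant is a superkey — BCNF.

{Category, City, OrderID}; {Category, OrderID, Qty, WarehouseID}; {City, ProductID}; {OrderID, UnitPrice}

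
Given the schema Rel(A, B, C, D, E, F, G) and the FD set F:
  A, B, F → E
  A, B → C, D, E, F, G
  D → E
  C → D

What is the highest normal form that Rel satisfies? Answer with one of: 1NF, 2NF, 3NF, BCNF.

2NF

Candidate key: {A, B}. Prime attributes: {A, B}.
D → E: {D}⁺ = {D, E}, which is not all of the attributes, so the left side is not a superkey — BCNF is violated.
Because {E} is non-prime and the left side of D → E is not a superkey, the relation is not in 3NF.
Checking every proper subset of each key, none determines a non-prime attribute — 2NF is satisfied.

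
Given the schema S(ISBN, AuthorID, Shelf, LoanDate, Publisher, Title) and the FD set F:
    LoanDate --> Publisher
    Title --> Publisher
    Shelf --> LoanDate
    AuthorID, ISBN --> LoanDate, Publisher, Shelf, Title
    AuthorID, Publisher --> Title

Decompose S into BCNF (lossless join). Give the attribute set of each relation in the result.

{AuthorID, ISBN, Shelf}; {AuthorID, Shelf, Title}; {LoanDate, Publisher}; {LoanDate, Shelf}

Candidate key of the original relation: {AuthorID, ISBN}.
{AuthorID, ISBN, LoanDate, Publisher, Shelf, Title}: {LoanDate} determines {LoanDate, Publisher} here but is not a superkey — split on LoanDate --> Publisher, giving {LoanDate, Publisher} and {AuthorID, ISBN, LoanDate, Shelf, Title}.
{LoanDate, Publisher} has no BCNF violation.
{AuthorID, ISBN, LoanDate, Shelf, Title}: {Shelf} determines {LoanDate, Shelf} here but is not a superkey — split on Shelf --> LoanDate, giving {LoanDate, Shelf} and {AuthorID, ISBN, Shelf, Title}.
{LoanDate, Shelf} has no BCNF violation.
{AuthorID, ISBN, Shelf, Title}: {AuthorID, Shelf} determines {AuthorID, Shelf, Title} here but is not a superkey — split on AuthorID, Shelf --> Title, giving {AuthorID, Shelf, Title} and {AuthorID, ISBN, Shelf}.
{AuthorID, Shelf, Title} has no BCNF violation.
{AuthorID, ISBN, Shelf} has no BCNF violation.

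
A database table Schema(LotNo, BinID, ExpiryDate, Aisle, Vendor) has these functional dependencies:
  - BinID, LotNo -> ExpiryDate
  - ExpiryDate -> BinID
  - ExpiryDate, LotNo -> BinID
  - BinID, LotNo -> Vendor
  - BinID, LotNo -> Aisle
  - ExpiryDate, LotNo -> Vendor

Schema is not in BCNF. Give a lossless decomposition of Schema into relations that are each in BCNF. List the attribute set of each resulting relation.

Candidate keys of the original relation: {BinID, LotNo}, {ExpiryDate, LotNo}.
Within {Aisle, BinID, ExpiryDate, LotNo, Vendor}: {ExpiryDate}⁺ ∩ {Aisle, BinID, ExpiryDate, LotNo, Vendor} = {BinID, ExpiryDate}, not the whole set, so ExpiryDate -> BinID violates BCNF; decompose into {BinID, ExpiryDate} and {Aisle, ExpiryDate, LotNo, Vendor}.
{BinID, ExpiryDate}: every determinant is a superkey — BCNF.
{Aisle, ExpiryDate, LotNo, Vendor}: every determinant is a superkey — BCNF.

{Aisle, ExpiryDate, LotNo, Vendor}; {BinID, ExpiryDate}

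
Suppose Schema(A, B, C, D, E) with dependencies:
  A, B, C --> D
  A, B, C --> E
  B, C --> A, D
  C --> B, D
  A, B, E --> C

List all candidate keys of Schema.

{C}⁺ = {A, B, C, D, E}, which is every attribute, so {C} is a candidate key.
{A, B, E}⁺ = {A, B, C, D, E}, which is every attribute, so {A, B, E} is a candidate key.
These are minimal and exhaustive — every other superkey contains one of them.

{A, B, E}, {C}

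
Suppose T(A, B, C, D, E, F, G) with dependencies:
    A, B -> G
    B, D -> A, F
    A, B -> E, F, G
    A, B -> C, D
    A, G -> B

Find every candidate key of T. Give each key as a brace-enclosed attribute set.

{A, B} is a candidate key since {A, B}⁺ = {A, B, C, D, E, F, G} covers every attribute.
{A, G} is a candidate key since {A, G}⁺ = {A, B, C, D, E, F, G} covers every attribute.
{B, D} is a candidate key since {B, D}⁺ = {A, B, C, D, E, F, G} covers every attribute.
These are minimal and exhaustive — every other superkey contains one of them.

{A, B}, {A, G}, {B, D}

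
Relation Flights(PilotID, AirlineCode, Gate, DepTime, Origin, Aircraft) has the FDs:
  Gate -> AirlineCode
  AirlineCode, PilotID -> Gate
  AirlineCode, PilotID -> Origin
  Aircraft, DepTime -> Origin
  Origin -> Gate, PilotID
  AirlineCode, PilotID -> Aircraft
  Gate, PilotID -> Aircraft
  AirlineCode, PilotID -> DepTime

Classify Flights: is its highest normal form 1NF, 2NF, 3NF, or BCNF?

Candidate keys: {Aircraft, DepTime}, {AirlineCode, PilotID}, {Gate, PilotID}, {Origin}. Prime attributes: {Aircraft, AirlineCode, DepTime, Gate, Origin, PilotID}.
Gate -> AirlineCode: {Gate}⁺ = {AirlineCode, Gate}, which is not all of the attributes, so the left side is not a superkey — BCNF is violated.
Its right-hand attributes {AirlineCode} are all prime, as are those of every other non-superkey FD — the relation is in 3NF.

3NF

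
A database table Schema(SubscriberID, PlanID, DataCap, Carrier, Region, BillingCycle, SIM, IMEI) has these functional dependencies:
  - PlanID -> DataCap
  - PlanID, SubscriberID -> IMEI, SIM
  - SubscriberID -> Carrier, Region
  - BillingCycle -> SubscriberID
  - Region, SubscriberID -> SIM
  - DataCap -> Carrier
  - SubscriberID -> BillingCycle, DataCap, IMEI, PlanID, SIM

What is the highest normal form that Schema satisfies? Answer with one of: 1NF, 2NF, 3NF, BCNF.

Candidate keys: {BillingCycle}, {SubscriberID}. Prime attributes: {BillingCycle, SubscriberID}.
PlanID -> DataCap: {PlanID}⁺ = {Carrier, DataCap, PlanID}, which is not all of the attributes, so the left side is not a superkey — BCNF is violated.
Because {DataCap} is non-prime and the left side of PlanID -> DataCap is not a superkey, the relation is not in 3NF.
All keys have size 1, which rules out partial dependencies — 2NF is satisfied.

2NF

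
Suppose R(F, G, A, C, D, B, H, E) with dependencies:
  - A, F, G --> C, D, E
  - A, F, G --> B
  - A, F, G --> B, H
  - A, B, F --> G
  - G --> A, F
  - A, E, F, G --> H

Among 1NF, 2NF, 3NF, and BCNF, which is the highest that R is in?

Candidate keys: {A, B, F}, {G}. Prime attributes: {A, B, F, G}.
Every FD has a superkey on the left, so the relation is in BCNF.

BCNF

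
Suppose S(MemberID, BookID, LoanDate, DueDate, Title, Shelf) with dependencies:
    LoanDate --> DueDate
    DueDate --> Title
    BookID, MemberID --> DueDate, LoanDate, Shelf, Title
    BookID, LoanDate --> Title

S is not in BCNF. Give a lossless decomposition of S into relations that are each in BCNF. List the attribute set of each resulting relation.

{BookID, LoanDate, MemberID, Shelf}; {DueDate, LoanDate}; {DueDate, Title}

Candidate key of the original relation: {BookID, MemberID}.
{BookID, DueDate, LoanDate, MemberID, Shelf, Title}: {LoanDate} determines {DueDate, LoanDate, Title} here but is not a superkey — split on LoanDate --> DueDate, Title, giving {DueDate, LoanDate, Title} and {BookID, LoanDate, MemberID, Shelf}.
{DueDate, LoanDate, Title}: {DueDate} determines {DueDate, Title} here but is not a superkey — split on DueDate --> Title, giving {DueDate, Title} and {DueDate, LoanDate}.
{DueDate, Title} is in BCNF.
{DueDate, LoanDate} is in BCNF.
{BookID, LoanDate, MemberID, Shelf} is in BCNF.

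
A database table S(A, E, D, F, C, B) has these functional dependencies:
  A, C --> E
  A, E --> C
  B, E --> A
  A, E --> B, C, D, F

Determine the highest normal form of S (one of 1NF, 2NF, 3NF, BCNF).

BCNF

Candidate keys: {A, C}, {A, E}, {B, E}. Prime attributes: {A, B, C, E}.
Each dependency's left side is a superkey — BCNF holds.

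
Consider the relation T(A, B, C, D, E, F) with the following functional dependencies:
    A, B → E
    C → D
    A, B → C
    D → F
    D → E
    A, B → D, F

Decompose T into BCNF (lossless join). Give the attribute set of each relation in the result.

Candidate key of the original relation: {A, B}.
In {A, B, C, D, E, F}, {C} is not a superkey ({C}⁺ restricted to this set is {C, D, E, F}), so split on C → D, E, F into {C, D, E, F} and {A, B, C}.
In {C, D, E, F}, {D} is not a superkey ({D}⁺ restricted to this set is {D, E, F}), so split on D → E, F into {D, E, F} and {C, D}.
{D, E, F}: every determinant is a superkey — BCNF.
{C, D}: every determinant is a superkey — BCNF.
{A, B, C}: every determinant is a superkey — BCNF.

{A, B, C}; {C, D}; {D, E, F}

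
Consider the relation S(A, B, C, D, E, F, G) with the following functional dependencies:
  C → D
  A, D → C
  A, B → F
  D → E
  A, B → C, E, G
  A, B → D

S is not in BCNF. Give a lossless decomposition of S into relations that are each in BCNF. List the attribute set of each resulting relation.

Candidate key of the original relation: {A, B}.
Within {A, B, C, D, E, F, G}: {C}⁺ ∩ {A, B, C, D, E, F, G} = {C, D, E}, not the whole set, so C → D, E violates BCNF; decompose into {C, D, E} and {A, B, C, F, G}.
Within {C, D, E}: {D}⁺ ∩ {C, D, E} = {D, E}, not the whole set, so D → E violates BCNF; decompose into {D, E} and {C, D}.
{D, E} is in BCNF.
{C, D} is in BCNF.
{A, B, C, F, G} is in BCNF.

{A, B, C, F, G}; {C, D}; {D, E}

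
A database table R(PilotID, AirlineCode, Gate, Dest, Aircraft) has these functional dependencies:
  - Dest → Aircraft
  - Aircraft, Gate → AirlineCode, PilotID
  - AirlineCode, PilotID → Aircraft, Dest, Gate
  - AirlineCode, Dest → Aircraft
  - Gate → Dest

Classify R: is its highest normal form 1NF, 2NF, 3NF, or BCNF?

2NF

Candidate keys: {AirlineCode, PilotID}, {Gate}. Prime attributes: {AirlineCode, Gate, PilotID}.
For Dest → Aircraft we have {Dest}⁺ = {Aircraft, Dest}; {Dest} is not a superkey, so BCNF fails.
Dest → Aircraft has non-prime {Aircraft} on the right and a non-superkey on the left, so 3NF fails.
No proper subset of a key has a non-prime attribute in its closure, so there is no partial dependency; 2NF holds.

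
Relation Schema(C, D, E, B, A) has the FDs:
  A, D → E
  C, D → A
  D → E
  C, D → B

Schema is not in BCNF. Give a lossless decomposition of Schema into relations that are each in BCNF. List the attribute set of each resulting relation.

Candidate key of the original relation: {C, D}.
Within {A, B, C, D, E}: {A, D}⁺ ∩ {A, B, C, D, E} = {A, D, E}, not the whole set, so A, D → E violates BCNF; decompose into {A, D, E} and {A, B, C, D}.
Within {A, D, E}: {D}⁺ ∩ {A, D, E} = {D, E}, not the whole set, so D → E violates BCNF; decompose into {D, E} and {A, D}.
{D, E}: every determinant is a superkey — BCNF.
{A, D}: every determinant is a superkey — BCNF.
{A, B, C, D}: every determinant is a superkey — BCNF.

{A, B, C, D}; {D, E}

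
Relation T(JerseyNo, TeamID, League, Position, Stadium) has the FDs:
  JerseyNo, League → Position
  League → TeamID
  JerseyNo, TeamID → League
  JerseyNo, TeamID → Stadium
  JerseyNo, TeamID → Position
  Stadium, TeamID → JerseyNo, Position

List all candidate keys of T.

{JerseyNo, League}, {JerseyNo, TeamID}, {League, Stadium}, {Stadium, TeamID}

{JerseyNo, League}⁺ = {JerseyNo, League, Position, Stadium, TeamID}, which is every attribute, so {JerseyNo, League} is a candidate key.
{JerseyNo, TeamID}⁺ = {JerseyNo, League, Position, Stadium, TeamID}, which is every attribute, so {JerseyNo, TeamID} is a candidate key.
{League, Stadium}⁺ = {JerseyNo, League, Position, Stadium, TeamID}, which is every attribute, so {League, Stadium} is a candidate key.
{Stadium, TeamID}⁺ = {JerseyNo, League, Position, Stadium, TeamID}, which is every attribute, so {Stadium, TeamID} is a candidate key.
These are minimal and exhaustive — every other superkey contains one of them.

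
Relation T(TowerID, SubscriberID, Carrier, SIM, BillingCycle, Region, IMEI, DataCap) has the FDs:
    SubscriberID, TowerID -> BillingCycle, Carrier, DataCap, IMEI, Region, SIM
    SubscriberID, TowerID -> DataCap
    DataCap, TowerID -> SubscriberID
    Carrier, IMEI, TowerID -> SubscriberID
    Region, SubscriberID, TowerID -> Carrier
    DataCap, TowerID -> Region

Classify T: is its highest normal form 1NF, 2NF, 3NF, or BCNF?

BCNF

Candidate keys: {Carrier, IMEI, TowerID}, {DataCap, TowerID}, {SubscriberID, TowerID}. Prime attributes: {Carrier, DataCap, IMEI, SubscriberID, TowerID}.
Each dependency's left side is a superkey — BCNF holds.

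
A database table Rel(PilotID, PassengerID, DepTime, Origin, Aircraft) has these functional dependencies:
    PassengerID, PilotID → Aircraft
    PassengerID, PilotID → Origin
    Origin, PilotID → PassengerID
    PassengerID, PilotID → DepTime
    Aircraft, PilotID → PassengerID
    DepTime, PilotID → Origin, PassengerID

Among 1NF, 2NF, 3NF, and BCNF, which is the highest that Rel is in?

Candidate keys: {Aircraft, PilotID}, {DepTime, PilotID}, {Origin, PilotID}, {PassengerID, PilotID}. Prime attributes: {Aircraft, DepTime, Origin, PassengerID, PilotID}.
Each dependency's left side is a superkey — BCNF holds.

BCNF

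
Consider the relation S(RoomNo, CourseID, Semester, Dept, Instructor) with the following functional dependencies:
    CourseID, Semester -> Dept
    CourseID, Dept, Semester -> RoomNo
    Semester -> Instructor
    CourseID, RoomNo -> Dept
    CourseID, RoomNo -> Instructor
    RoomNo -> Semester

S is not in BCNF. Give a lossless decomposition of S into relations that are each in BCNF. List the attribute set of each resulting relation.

Candidate keys of the original relation: {CourseID, RoomNo}, {CourseID, Semester}.
In {CourseID, Dept, Instructor, RoomNo, Semester}, {Semester} is not a superkey ({Semester}⁺ restricted to this set is {Instructor, Semester}), so split on Semester -> Instructor into {Instructor, Semester} and {CourseID, Dept, RoomNo, Semester}.
{Instructor, Semester} has no BCNF violation.
In {CourseID, Dept, RoomNo, Semester}, {RoomNo} is not a superkey ({RoomNo}⁺ restricted to this set is {RoomNo, Semester}), so split on RoomNo -> Semester into {RoomNo, Semester} and {CourseID, Dept, RoomNo}.
{RoomNo, Semester} has no BCNF violation.
{CourseID, Dept, RoomNo} has no BCNF violation.

{CourseID, Dept, RoomNo}; {Instructor, Semester}; {RoomNo, Semester}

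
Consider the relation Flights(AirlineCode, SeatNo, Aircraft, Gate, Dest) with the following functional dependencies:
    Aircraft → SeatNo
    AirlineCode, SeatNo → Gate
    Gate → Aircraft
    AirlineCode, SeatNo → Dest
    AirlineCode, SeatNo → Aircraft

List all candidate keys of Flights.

{Aircraft, AirlineCode}, {AirlineCode, Gate}, {AirlineCode, SeatNo}

Attributes never on any right-hand side: {AirlineCode} — every candidate key must contain it.
{Aircraft, AirlineCode}⁺ = {Aircraft, AirlineCode, Dest, Gate, SeatNo}, which is every attribute, so {Aircraft, AirlineCode} is a candidate key.
{AirlineCode, Gate}⁺ = {Aircraft, AirlineCode, Dest, Gate, SeatNo}, which is every attribute, so {AirlineCode, Gate} is a candidate key.
{AirlineCode, SeatNo}⁺ = {Aircraft, AirlineCode, Dest, Gate, SeatNo}, which is every attribute, so {AirlineCode, SeatNo} is a candidate key.
No proper subset of any of these is a key, and no other minimal superkey exists.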